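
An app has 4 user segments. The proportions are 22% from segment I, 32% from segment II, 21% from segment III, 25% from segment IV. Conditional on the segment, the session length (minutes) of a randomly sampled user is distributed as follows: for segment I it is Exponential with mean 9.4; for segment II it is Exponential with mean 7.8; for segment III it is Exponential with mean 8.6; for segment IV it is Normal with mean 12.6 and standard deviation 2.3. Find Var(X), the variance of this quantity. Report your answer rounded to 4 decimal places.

Per component, I: μ=9.4, E[X²]=176.72; II: μ=7.8, E[X²]=121.68; III: μ=8.6, E[X²]=147.92; IV: μ=12.6, E[X²]=164.05.
E[X] = 0.22·9.4 + 0.32·7.8 + 0.21·8.6 + 0.25·12.6 = 9.52.
E[X²] = 0.22·176.72 + 0.32·121.68 + 0.21·147.92 + 0.25·164.05 = 149.892.
Var(X) = E[X²] − (E[X])² = 149.892 − 90.6304 = 59.2613.

59.2613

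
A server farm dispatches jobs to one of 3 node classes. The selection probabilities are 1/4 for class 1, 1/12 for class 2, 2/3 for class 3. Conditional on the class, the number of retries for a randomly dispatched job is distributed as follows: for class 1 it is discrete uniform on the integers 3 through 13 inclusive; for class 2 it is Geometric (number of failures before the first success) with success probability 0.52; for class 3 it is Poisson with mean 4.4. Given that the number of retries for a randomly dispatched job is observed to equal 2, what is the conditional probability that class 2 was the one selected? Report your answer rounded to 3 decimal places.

0.112

Likelihoods P(X=2 | ·): 1: 0; 2: 0.119808; 3: 0.118845.
Posterior ∝ prior × likelihood. Numerator for 2: 0.0833333·0.119808 = 0.009984.
Normalizing constant: 0.25·0 + 0.0833333·0.119808 + 0.666667·0.118845 = 0.0892138.
P(2 | observation) = 0.009984 / 0.0892138 = 0.111911.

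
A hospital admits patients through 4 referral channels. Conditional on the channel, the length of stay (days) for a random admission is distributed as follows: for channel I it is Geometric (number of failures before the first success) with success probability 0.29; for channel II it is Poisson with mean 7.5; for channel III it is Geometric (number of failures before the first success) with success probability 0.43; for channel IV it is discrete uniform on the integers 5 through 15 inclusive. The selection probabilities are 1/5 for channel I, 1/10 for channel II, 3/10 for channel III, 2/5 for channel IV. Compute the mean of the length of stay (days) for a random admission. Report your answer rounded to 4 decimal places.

5.6373

Component means — I: 2.44828; II: 7.5; III: 1.32558; IV: 10.
E[X] = 0.2·2.44828 + 0.1·7.5 + 0.3·1.32558 + 0.4·10 = 5.63733.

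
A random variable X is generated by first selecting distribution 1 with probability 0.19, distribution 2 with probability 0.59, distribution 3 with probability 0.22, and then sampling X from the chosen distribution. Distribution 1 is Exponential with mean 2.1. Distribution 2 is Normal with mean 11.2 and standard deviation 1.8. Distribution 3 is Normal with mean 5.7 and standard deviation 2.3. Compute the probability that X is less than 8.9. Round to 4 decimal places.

0.4486

Conditional on each component, P(X < 8.9): 1: 0.985565; 2: 0.100664; 3: 0.917933.
By total probability, P(X < 8.9) = 0.19·0.985565 + 0.59·0.100664 + 0.22·0.917933 = 0.448594.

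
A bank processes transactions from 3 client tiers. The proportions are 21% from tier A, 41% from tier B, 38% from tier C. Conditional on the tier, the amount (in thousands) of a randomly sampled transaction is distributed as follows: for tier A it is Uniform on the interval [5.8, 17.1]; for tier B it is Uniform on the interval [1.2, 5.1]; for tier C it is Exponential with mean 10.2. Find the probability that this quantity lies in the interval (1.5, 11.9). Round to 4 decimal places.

Conditional on each tier, P(1.5 < X < 11.9): A: 0.539823; B: 0.923077; C: 0.55184.
By total probability, P(1.5 < X < 11.9) = 0.21·0.539823 + 0.41·0.923077 + 0.38·0.55184 = 0.701524.

0.7015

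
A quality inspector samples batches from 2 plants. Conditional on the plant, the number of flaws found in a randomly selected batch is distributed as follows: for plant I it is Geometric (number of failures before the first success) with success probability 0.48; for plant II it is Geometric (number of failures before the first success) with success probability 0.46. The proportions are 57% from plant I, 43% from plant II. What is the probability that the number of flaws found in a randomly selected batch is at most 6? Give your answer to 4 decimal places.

0.9884

Conditional on each plant, P(X ≤ 6): I: 0.989719; II: 0.986611.
By total probability, P(X ≤ 6) = 0.57·0.989719 + 0.43·0.986611 = 0.988383.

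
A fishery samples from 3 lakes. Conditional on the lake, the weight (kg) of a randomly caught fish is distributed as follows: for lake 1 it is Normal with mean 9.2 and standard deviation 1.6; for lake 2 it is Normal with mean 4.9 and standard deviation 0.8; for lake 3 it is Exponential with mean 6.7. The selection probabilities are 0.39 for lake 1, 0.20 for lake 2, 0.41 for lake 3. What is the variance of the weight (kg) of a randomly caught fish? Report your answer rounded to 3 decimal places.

Per component, 1: μ=9.2, E[X²]=87.2; 2: μ=4.9, E[X²]=24.65; 3: μ=6.7, E[X²]=89.78.
E[X] = 0.39·9.2 + 0.2·4.9 + 0.41·6.7 = 7.315.
E[X²] = 0.39·87.2 + 0.2·24.65 + 0.41·89.78 = 75.7478.
Var(X) = E[X²] − (E[X])² = 75.7478 − 53.5092 = 22.2386.

22.239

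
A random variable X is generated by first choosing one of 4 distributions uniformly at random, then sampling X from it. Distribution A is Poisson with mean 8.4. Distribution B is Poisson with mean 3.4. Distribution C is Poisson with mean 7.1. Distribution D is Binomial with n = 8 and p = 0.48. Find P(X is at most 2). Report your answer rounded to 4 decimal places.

Conditional on each component, P(X ≤ 2): A: 0.0100471; B: 0.33974; C: 0.0274801; D: 0.172368.
By total probability, P(X ≤ 2) = 0.25·0.0100471 + 0.25·0.33974 + 0.25·0.0274801 + 0.25·0.172368 = 0.137409.

0.1374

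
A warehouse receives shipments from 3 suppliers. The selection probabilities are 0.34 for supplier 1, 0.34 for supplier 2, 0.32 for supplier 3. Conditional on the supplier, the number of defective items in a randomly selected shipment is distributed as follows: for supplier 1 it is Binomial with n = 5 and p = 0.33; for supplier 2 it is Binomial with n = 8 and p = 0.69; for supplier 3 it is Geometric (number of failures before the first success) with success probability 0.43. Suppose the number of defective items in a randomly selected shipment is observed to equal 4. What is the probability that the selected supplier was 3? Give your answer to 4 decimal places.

Likelihoods P(X=4 | ·): 1: 0.0397284; 2: 0.146535; 3: 0.0453908.
Posterior ∝ prior × likelihood. Numerator for 3: 0.32·0.0453908 = 0.0145251.
Normalizing constant: 0.34·0.0397284 + 0.34·0.146535 + 0.32·0.0453908 = 0.0778546.
P(3 | observation) = 0.0145251 / 0.0778546 = 0.186567.

0.1866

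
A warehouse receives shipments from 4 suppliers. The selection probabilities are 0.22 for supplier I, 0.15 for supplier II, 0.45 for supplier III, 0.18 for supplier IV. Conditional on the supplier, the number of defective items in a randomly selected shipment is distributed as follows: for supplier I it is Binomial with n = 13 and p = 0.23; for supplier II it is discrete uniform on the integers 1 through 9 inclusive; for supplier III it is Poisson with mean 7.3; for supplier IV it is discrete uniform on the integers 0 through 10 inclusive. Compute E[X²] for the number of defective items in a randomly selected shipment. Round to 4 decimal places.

40.7888

For each component E[X²] = Var + (mean)², giving I: 11.2424; II: 31.6667; III: 60.59; IV: 35.
Overall E[X²] = 0.22·11.2424 + 0.15·31.6667 + 0.45·60.59 + 0.18·35 = 40.7888.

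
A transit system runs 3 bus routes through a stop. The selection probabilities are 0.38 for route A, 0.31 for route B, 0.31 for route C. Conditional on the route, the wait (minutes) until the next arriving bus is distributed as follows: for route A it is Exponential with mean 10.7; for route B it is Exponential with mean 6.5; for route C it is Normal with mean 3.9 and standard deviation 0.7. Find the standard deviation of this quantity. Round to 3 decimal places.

Per component, A: μ=10.7, E[X²]=228.98; B: μ=6.5, E[X²]=84.5; C: μ=3.9, E[X²]=15.7.
E[X] = 0.38·10.7 + 0.31·6.5 + 0.31·3.9 = 7.29.
E[X²] = 0.38·228.98 + 0.31·84.5 + 0.31·15.7 = 118.074.
Var(X) = E[X²] − (E[X])² = 118.074 − 53.1441 = 64.9303.
SD(X) = √64.9303 = 8.05793.

8.058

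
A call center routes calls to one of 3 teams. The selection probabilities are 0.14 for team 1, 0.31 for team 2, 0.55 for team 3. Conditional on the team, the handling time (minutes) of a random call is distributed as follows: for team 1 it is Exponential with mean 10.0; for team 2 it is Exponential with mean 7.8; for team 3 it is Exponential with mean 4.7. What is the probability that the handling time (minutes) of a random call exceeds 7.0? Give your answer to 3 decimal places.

0.320

Conditional on each team, P(X > 7.0): 1: 0.496585; 2: 0.407613; 3: 0.225517.
By total probability, P(X > 7.0) = 0.14·0.496585 + 0.31·0.407613 + 0.55·0.225517 = 0.319916.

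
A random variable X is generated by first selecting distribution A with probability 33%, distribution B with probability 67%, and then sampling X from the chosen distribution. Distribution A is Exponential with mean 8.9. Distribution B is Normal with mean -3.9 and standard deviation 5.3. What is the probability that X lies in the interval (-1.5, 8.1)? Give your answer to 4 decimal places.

Conditional on each component, P(-1.5 < X < 8.1): A: 0.597521; B: 0.313553.
By total probability, P(-1.5 < X < 8.1) = 0.33·0.597521 + 0.67·0.313553 = 0.407263.

0.4073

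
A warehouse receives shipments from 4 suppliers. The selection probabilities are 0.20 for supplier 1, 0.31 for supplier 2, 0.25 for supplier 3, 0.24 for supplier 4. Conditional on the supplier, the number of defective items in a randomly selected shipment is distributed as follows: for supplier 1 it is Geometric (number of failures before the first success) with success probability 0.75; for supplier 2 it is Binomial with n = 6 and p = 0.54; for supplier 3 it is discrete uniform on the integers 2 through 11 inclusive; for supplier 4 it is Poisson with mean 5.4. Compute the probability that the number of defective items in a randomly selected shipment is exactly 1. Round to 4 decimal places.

0.0640

Conditional on each supplier, P(X = 1): 1: 0.1875; 2: 0.066732; 3: 0; 4: 0.0243895.
By total probability, P(X = 1) = 0.2·0.1875 + 0.31·0.066732 + 0.25·0 + 0.24·0.0243895 = 0.0640404.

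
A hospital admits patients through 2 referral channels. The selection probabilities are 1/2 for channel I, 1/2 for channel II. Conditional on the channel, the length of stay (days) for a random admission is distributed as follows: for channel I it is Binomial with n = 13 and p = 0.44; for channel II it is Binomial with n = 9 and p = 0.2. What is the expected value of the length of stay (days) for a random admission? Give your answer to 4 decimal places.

3.7600

Component means — I: 5.72; II: 1.8.
E[X] = 0.5·5.72 + 0.5·1.8 = 3.76.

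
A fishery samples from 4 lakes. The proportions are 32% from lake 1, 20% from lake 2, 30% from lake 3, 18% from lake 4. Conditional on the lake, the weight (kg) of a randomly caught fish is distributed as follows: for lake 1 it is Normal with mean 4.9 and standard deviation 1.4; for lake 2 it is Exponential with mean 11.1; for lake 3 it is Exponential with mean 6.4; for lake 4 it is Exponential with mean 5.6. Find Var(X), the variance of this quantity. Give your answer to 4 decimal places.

Per component, 1: μ=4.9, E[X²]=25.97; 2: μ=11.1, E[X²]=246.42; 3: μ=6.4, E[X²]=81.92; 4: μ=5.6, E[X²]=62.72.
E[X] = 0.32·4.9 + 0.2·11.1 + 0.3·6.4 + 0.18·5.6 = 6.716.
E[X²] = 0.32·25.97 + 0.2·246.42 + 0.3·81.92 + 0.18·62.72 = 93.46.
Var(X) = E[X²] − (E[X])² = 93.46 − 45.1047 = 48.3553.

48.3553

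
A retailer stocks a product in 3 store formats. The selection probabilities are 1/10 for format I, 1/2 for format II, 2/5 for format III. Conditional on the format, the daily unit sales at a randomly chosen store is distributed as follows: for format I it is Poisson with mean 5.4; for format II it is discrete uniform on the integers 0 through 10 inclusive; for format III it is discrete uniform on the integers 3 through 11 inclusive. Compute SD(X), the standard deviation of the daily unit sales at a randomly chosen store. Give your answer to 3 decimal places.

3.019

Per component, I: μ=5.4, E[X²]=34.56; II: μ=5, E[X²]=35; III: μ=7, E[X²]=55.6667.
E[X] = 0.1·5.4 + 0.5·5 + 0.4·7 = 5.84.
E[X²] = 0.1·34.56 + 0.5·35 + 0.4·55.6667 = 43.2227.
Var(X) = E[X²] − (E[X])² = 43.2227 − 34.1056 = 9.11707.
SD(X) = √9.11707 = 3.01945.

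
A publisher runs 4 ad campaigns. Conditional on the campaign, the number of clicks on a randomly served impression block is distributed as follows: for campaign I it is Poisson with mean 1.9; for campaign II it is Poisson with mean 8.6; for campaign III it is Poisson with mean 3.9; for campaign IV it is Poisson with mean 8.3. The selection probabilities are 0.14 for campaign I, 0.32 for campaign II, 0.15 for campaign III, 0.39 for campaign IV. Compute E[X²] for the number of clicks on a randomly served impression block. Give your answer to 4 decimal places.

60.1612

For each component E[X²] = Var + (mean)², giving I: 5.51; II: 82.56; III: 19.11; IV: 77.19.
Overall E[X²] = 0.14·5.51 + 0.32·82.56 + 0.15·19.11 + 0.39·77.19 = 60.1612.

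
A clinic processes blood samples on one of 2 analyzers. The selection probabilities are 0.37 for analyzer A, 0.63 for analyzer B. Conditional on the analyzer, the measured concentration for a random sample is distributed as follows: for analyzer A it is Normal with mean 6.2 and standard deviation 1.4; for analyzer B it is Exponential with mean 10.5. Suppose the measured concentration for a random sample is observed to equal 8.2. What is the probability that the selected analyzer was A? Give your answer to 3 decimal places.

0.580

Likelihoods f(8.2 | ·): A: 0.102713; B: 0.0436162.
Posterior ∝ prior × likelihood. Numerator for A: 0.37·0.102713 = 0.0380037.
Normalizing constant: 0.37·0.102713 + 0.63·0.0436162 = 0.0654819.
P(A | observation) = 0.0380037 / 0.0654819 = 0.58037.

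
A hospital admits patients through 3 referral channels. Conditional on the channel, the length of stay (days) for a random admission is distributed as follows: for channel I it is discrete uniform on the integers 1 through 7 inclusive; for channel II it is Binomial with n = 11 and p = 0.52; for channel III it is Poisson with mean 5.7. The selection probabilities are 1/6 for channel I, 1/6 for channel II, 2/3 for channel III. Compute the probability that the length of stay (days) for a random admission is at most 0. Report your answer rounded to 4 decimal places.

0.0023

Conditional on each channel, P(X ≤ 0): I: 0; II: 0.00031164; III: 0.00334597.
By total probability, P(X ≤ 0) = 0.166667·0 + 0.166667·0.00031164 + 0.666667·0.00334597 = 0.00228258.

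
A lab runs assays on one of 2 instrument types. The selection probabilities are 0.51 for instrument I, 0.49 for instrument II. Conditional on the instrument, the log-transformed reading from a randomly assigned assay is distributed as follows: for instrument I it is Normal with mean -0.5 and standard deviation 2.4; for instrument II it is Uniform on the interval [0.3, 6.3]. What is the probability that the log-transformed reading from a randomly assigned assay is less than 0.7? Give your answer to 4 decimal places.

Conditional on each instrument, P(X < 0.7): I: 0.691462; II: 0.0666667.
By total probability, P(X < 0.7) = 0.51·0.691462 + 0.49·0.0666667 = 0.385313.

0.3853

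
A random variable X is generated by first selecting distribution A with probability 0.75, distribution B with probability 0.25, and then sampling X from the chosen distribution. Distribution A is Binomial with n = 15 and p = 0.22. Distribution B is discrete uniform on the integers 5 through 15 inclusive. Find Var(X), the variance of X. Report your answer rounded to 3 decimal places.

Per component, A: μ=3.3, E[X²]=13.464; B: μ=10, E[X²]=110.
E[X] = 0.75·3.3 + 0.25·10 = 4.975.
E[X²] = 0.75·13.464 + 0.25·110 = 37.598.
Var(X) = E[X²] − (E[X])² = 37.598 − 24.7506 = 12.8474.

12.847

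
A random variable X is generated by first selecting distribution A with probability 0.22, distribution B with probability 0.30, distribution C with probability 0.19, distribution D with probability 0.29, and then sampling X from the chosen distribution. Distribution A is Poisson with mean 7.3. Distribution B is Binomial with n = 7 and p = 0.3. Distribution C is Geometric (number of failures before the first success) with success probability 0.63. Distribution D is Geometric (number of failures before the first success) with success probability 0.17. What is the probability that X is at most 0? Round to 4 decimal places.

Conditional on each component, P(X ≤ 0): A: 0.000675539; B: 0.0823543; C: 0.63; D: 0.17.
By total probability, P(X ≤ 0) = 0.22·0.000675539 + 0.3·0.0823543 + 0.19·0.63 + 0.29·0.17 = 0.193855.

0.1939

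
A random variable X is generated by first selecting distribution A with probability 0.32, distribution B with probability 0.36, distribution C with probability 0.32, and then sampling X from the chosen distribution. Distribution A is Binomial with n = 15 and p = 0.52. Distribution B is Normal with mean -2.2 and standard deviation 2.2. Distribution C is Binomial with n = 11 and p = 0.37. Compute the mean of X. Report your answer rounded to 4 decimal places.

3.0064

Component means — A: 7.8; B: -2.2; C: 4.07.
E[X] = 0.32·7.8 + 0.36·-2.2 + 0.32·4.07 = 3.0064.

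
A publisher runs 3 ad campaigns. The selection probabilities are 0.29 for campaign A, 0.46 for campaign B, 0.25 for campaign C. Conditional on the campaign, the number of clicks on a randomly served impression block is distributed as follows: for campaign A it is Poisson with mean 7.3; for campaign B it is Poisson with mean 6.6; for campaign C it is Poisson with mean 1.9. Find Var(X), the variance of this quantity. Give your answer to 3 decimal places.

10.348

Per component, A: μ=7.3, E[X²]=60.59; B: μ=6.6, E[X²]=50.16; C: μ=1.9, E[X²]=5.51.
E[X] = 0.29·7.3 + 0.46·6.6 + 0.25·1.9 = 5.628.
E[X²] = 0.29·60.59 + 0.46·50.16 + 0.25·5.51 = 42.0222.
Var(X) = E[X²] − (E[X])² = 42.0222 − 31.6744 = 10.3478.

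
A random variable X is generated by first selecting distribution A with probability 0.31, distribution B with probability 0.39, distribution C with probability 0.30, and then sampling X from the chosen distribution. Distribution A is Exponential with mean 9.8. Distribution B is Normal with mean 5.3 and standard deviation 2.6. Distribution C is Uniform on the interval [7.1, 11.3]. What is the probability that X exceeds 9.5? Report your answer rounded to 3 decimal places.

Conditional on each component, P(X > 9.5): A: 0.379315; B: 0.0531137; C: 0.428571.
By total probability, P(X > 9.5) = 0.31·0.379315 + 0.39·0.0531137 + 0.3·0.428571 = 0.266873.

0.267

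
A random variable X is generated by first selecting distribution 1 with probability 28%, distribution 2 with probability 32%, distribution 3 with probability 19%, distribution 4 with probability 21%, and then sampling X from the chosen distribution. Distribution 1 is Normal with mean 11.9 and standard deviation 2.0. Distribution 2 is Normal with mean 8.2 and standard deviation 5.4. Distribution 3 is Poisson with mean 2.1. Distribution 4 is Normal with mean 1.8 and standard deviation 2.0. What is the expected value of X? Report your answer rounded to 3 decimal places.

Component means — 1: 11.9; 2: 8.2; 3: 2.1; 4: 1.8.
E[X] = 0.28·11.9 + 0.32·8.2 + 0.19·2.1 + 0.21·1.8 = 6.733.

6.733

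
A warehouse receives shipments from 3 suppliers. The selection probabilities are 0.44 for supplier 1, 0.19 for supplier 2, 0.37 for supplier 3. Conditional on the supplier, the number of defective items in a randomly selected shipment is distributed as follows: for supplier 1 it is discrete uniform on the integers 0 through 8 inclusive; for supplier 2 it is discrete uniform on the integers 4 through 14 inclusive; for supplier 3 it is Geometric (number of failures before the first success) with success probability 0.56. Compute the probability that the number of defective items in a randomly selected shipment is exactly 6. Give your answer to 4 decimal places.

0.0677

Conditional on each supplier, P(X = 6): 1: 0.111111; 2: 0.0909091; 3: 0.00406354.
By total probability, P(X = 6) = 0.44·0.111111 + 0.19·0.0909091 + 0.37·0.00406354 = 0.0676651.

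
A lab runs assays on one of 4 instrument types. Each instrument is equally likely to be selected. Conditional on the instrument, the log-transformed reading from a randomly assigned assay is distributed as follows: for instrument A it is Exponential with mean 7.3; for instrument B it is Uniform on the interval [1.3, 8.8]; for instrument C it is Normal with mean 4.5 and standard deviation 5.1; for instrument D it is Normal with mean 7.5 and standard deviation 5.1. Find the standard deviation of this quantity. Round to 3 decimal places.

5.410

Per component, A: μ=7.3, E[X²]=106.58; B: μ=5.05, E[X²]=30.19; C: μ=4.5, E[X²]=46.26; D: μ=7.5, E[X²]=82.26.
E[X] = 0.25·7.3 + 0.25·5.05 + 0.25·4.5 + 0.25·7.5 = 6.0875.
E[X²] = 0.25·106.58 + 0.25·30.19 + 0.25·46.26 + 0.25·82.26 = 66.3225.
Var(X) = E[X²] − (E[X])² = 66.3225 − 37.0577 = 29.2648.
SD(X) = √29.2648 = 5.4097.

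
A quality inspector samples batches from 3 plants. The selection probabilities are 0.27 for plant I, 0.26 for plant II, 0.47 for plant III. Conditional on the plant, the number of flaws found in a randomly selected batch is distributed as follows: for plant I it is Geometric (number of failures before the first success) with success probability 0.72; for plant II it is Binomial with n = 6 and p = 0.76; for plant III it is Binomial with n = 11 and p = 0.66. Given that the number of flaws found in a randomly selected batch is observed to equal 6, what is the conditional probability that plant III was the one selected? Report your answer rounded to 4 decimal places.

Likelihoods P(X=6 | ·): I: 0.000346961; II: 0.1927; III: 0.1735.
Posterior ∝ prior × likelihood. Numerator for III: 0.47·0.1735 = 0.0815451.
Normalizing constant: 0.27·0.000346961 + 0.26·0.1927 + 0.47·0.1735 = 0.131741.
P(III | observation) = 0.0815451 / 0.131741 = 0.618982.

0.6190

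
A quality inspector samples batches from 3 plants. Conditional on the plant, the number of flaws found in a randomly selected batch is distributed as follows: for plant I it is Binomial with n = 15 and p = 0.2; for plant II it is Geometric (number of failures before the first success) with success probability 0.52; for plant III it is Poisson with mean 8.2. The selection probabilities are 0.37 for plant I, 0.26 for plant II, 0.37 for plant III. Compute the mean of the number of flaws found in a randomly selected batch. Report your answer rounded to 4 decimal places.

4.3840

Component means — I: 3; II: 0.923077; III: 8.2.
E[X] = 0.37·3 + 0.26·0.923077 + 0.37·8.2 = 4.384.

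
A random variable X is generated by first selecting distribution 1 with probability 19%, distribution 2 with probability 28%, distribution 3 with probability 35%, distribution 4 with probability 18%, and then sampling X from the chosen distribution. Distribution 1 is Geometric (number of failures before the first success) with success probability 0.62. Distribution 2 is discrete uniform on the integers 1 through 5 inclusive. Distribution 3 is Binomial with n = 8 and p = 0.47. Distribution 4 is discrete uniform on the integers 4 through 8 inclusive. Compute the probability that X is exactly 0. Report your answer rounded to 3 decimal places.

0.120

Conditional on each component, P(X = 0): 1: 0.62; 2: 0; 3: 0.00622597; 4: 0.
By total probability, P(X = 0) = 0.19·0.62 + 0.28·0 + 0.35·0.00622597 + 0.18·0 = 0.119979.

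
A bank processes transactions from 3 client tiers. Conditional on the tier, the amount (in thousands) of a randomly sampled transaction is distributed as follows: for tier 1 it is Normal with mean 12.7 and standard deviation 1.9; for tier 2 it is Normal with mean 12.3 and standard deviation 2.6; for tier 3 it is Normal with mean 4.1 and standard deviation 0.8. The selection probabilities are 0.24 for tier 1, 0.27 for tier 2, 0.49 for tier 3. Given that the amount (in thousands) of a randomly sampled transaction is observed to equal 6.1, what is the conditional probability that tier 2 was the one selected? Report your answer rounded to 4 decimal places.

0.1818

Likelihoods f(6.1 | ·): 1: 0.000503446; 2: 0.0089362; 3: 0.0219104.
Posterior ∝ prior × likelihood. Numerator for 2: 0.27·0.0089362 = 0.00241277.
Normalizing constant: 0.24·0.000503446 + 0.27·0.0089362 + 0.49·0.0219104 = 0.0132697.
P(2 | observation) = 0.00241277 / 0.0132697 = 0.181826.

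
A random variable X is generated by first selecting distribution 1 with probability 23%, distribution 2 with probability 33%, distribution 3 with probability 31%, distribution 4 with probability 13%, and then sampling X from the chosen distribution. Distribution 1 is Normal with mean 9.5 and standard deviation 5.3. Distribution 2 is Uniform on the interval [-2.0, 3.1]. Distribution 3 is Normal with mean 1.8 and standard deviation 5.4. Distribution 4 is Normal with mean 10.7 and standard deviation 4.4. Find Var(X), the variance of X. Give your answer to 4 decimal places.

36.8543

Per component, 1: μ=9.5, E[X²]=118.34; 2: μ=0.55, E[X²]=2.47; 3: μ=1.8, E[X²]=32.4; 4: μ=10.7, E[X²]=133.85.
E[X] = 0.23·9.5 + 0.33·0.55 + 0.31·1.8 + 0.13·10.7 = 4.3155.
E[X²] = 0.23·118.34 + 0.33·2.47 + 0.31·32.4 + 0.13·133.85 = 55.4778.
Var(X) = E[X²] − (E[X])² = 55.4778 − 18.6235 = 36.8543.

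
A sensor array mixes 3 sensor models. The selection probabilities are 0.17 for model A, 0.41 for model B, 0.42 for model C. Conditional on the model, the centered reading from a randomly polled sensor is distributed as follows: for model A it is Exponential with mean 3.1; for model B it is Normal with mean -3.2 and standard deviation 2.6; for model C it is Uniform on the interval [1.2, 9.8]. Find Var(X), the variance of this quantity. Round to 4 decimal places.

23.2054

Per component, A: μ=3.1, E[X²]=19.22; B: μ=-3.2, E[X²]=17; C: μ=5.5, E[X²]=36.4133.
E[X] = 0.17·3.1 + 0.41·-3.2 + 0.42·5.5 = 1.525.
E[X²] = 0.17·19.22 + 0.41·17 + 0.42·36.4133 = 25.531.
Var(X) = E[X²] − (E[X])² = 25.531 − 2.32562 = 23.2054.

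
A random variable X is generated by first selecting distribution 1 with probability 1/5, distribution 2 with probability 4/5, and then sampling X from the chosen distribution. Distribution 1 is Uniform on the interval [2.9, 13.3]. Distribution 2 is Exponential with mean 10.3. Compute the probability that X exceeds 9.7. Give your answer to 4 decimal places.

0.3812

Conditional on each component, P(X > 9.7): 1: 0.346154; 2: 0.389946.
By total probability, P(X > 9.7) = 0.2·0.346154 + 0.8·0.389946 = 0.381187.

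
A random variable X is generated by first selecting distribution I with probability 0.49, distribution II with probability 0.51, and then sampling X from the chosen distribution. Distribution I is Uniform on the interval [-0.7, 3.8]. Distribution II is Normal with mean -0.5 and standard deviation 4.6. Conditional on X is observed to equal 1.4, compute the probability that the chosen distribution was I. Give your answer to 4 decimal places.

Likelihoods f(1.4 | ·): I: 0.222222; II: 0.0796353.
Posterior ∝ prior × likelihood. Numerator for I: 0.49·0.222222 = 0.108889.
Normalizing constant: 0.49·0.222222 + 0.51·0.0796353 = 0.149503.
P(I | observation) = 0.108889 / 0.149503 = 0.72834.

0.7283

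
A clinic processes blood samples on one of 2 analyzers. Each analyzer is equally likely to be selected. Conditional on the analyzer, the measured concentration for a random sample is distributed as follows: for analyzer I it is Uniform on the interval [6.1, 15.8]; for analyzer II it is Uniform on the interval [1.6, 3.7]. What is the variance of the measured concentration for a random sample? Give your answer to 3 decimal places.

Per component, I: μ=10.95, E[X²]=127.743; II: μ=2.65, E[X²]=7.39.
E[X] = 0.5·10.95 + 0.5·2.65 = 6.8.
E[X²] = 0.5·127.743 + 0.5·7.39 = 67.5667.
Var(X) = E[X²] − (E[X])² = 67.5667 − 46.24 = 21.3267.

21.327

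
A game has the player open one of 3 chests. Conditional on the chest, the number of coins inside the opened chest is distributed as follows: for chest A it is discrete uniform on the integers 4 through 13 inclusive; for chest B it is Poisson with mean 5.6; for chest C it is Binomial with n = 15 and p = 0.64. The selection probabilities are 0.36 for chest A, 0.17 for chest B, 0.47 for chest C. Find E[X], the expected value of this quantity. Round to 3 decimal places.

8.524

Component means — A: 8.5; B: 5.6; C: 9.6.
E[X] = 0.36·8.5 + 0.17·5.6 + 0.47·9.6 = 8.524.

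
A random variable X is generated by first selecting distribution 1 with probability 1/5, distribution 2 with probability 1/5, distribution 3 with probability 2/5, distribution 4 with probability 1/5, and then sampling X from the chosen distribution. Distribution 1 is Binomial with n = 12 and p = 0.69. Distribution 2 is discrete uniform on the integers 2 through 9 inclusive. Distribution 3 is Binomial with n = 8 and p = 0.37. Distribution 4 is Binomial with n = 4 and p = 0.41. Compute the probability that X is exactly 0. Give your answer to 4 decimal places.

0.0342

Conditional on each component, P(X = 0): 1: 7.87663e-07; 2: 0; 3: 0.0248156; 4: 0.121174.
By total probability, P(X = 0) = 0.2·7.87663e-07 + 0.2·0 + 0.4·0.0248156 + 0.2·0.121174 = 0.0341611.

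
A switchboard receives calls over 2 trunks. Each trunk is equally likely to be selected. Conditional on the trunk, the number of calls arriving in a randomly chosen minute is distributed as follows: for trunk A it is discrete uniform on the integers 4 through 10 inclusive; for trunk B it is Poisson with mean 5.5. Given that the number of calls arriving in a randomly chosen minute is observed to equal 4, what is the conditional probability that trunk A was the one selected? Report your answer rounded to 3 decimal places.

0.478

Likelihoods P(X=4 | ·): A: 0.142857; B: 0.155819.
Posterior ∝ prior × likelihood. Numerator for A: 0.5·0.142857 = 0.0714286.
Normalizing constant: 0.5·0.142857 + 0.5·0.155819 = 0.149338.
P(A | observation) = 0.0714286 / 0.149338 = 0.478301.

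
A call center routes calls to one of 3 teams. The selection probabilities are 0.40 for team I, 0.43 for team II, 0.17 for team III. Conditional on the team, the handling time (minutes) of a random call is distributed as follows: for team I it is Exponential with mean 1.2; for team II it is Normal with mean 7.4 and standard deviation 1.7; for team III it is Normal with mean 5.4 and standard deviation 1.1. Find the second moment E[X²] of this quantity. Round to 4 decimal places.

For each component E[X²] = Var + (mean)², giving I: 2.88; II: 57.65; III: 30.37.
Overall E[X²] = 0.4·2.88 + 0.43·57.65 + 0.17·30.37 = 31.1044.

31.1044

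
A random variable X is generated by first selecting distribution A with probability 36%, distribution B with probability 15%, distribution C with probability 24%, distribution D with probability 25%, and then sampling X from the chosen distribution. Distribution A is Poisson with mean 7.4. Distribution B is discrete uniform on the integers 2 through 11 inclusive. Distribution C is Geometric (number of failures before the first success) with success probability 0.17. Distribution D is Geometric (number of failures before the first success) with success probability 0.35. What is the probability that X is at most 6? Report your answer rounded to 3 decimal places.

Conditional on each component, P(X ≤ 6): A: 0.391962; B: 0.5; C: 0.728639; D: 0.950978.
By total probability, P(X ≤ 6) = 0.36·0.391962 + 0.15·0.5 + 0.24·0.728639 + 0.25·0.950978 = 0.628724.

0.629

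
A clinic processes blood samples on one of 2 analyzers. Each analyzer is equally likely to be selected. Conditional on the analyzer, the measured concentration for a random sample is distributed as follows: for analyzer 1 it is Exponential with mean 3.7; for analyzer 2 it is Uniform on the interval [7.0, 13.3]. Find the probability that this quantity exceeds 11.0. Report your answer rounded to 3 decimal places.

0.208

Conditional on each analyzer, P(X > 11.0): 1: 0.051151; 2: 0.365079.
By total probability, P(X > 11.0) = 0.5·0.051151 + 0.5·0.365079 = 0.208115.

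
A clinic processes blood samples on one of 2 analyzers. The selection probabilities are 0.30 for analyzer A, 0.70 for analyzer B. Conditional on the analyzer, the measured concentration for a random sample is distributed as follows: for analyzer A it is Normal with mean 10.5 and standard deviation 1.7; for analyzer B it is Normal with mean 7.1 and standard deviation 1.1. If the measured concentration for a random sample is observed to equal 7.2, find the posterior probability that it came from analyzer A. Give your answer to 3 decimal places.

0.041

Likelihoods f(7.2 | ·): A: 0.0356627; B: 0.361179.
Posterior ∝ prior × likelihood. Numerator for A: 0.3·0.0356627 = 0.0106988.
Normalizing constant: 0.3·0.0356627 + 0.7·0.361179 = 0.263524.
P(A | observation) = 0.0106988 / 0.263524 = 0.040599.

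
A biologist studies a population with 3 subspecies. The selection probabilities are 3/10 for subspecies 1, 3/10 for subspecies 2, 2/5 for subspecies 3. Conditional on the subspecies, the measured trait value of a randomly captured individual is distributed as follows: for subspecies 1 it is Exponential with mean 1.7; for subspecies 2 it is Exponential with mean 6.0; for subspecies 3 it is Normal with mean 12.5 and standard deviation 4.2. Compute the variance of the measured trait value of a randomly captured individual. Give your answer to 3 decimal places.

39.454

Per component, 1: μ=1.7, E[X²]=5.78; 2: μ=6, E[X²]=72; 3: μ=12.5, E[X²]=173.89.
E[X] = 0.3·1.7 + 0.3·6 + 0.4·12.5 = 7.31.
E[X²] = 0.3·5.78 + 0.3·72 + 0.4·173.89 = 92.89.
Var(X) = E[X²] − (E[X])² = 92.89 − 53.4361 = 39.4539.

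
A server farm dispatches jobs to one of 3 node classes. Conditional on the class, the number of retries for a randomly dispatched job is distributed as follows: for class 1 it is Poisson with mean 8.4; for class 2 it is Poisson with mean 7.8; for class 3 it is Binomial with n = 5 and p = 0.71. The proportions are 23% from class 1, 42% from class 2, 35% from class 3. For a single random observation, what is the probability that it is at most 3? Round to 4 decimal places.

Conditional on each class, P(X ≤ 3): 1: 0.0322604; 2: 0.0484766; 3: 0.451108.
By total probability, P(X ≤ 3) = 0.23·0.0322604 + 0.42·0.0484766 + 0.35·0.451108 = 0.185668.

0.1857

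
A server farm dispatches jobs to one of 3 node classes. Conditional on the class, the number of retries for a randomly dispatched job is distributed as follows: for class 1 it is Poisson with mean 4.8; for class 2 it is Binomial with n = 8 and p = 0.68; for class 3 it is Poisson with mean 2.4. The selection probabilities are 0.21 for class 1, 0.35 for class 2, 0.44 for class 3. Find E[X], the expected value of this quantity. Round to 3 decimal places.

3.968

Component means — 1: 4.8; 2: 5.44; 3: 2.4.
E[X] = 0.21·4.8 + 0.35·5.44 + 0.44·2.4 = 3.968.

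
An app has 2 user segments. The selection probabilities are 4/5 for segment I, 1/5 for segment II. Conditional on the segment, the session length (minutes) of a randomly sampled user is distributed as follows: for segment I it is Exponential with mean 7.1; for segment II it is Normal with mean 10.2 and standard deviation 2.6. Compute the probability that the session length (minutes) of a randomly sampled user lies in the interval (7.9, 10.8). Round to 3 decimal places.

Conditional on each segment, P(7.9 < X < 10.8): I: 0.110213; II: 0.403071.
By total probability, P(7.9 < X < 10.8) = 0.8·0.110213 + 0.2·0.403071 = 0.168784.

0.169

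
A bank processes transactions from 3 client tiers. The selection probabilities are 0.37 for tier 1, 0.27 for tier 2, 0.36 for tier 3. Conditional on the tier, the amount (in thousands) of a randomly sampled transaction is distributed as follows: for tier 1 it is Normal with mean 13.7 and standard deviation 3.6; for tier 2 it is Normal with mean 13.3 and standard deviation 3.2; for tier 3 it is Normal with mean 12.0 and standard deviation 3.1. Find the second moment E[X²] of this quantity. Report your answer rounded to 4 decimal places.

180.0652

For each component E[X²] = Var + (mean)², giving 1: 200.65; 2: 187.13; 3: 153.61.
Overall E[X²] = 0.37·200.65 + 0.27·187.13 + 0.36·153.61 = 180.065.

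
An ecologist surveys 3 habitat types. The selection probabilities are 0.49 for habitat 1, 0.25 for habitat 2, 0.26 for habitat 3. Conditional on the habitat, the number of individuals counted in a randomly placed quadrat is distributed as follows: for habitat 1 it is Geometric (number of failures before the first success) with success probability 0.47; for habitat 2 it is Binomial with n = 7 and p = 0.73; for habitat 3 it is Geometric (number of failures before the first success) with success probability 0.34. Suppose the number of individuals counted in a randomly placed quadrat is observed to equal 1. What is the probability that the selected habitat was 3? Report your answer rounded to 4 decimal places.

0.3225

Likelihoods P(X=1 | ·): 1: 0.2491; 2: 0.00197972; 3: 0.2244.
Posterior ∝ prior × likelihood. Numerator for 3: 0.26·0.2244 = 0.058344.
Normalizing constant: 0.49·0.2491 + 0.25·0.00197972 + 0.26·0.2244 = 0.180898.
P(3 | observation) = 0.058344 / 0.180898 = 0.322524.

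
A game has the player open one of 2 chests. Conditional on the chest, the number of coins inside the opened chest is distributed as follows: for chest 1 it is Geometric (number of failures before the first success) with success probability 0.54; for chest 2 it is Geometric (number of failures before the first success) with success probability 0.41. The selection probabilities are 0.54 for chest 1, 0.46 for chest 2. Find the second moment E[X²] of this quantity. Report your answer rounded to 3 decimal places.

For each component E[X²] = Var + (mean)², giving 1: 2.30316; 2: 5.58061.
Overall E[X²] = 0.54·2.30316 + 0.46·5.58061 = 3.81078.

3.811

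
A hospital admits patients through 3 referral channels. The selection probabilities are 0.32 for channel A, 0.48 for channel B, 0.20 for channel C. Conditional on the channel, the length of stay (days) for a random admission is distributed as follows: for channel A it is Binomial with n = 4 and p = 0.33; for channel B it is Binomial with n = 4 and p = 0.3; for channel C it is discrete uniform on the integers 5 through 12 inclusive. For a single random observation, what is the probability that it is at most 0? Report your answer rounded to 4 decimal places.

0.1797

Conditional on each channel, P(X ≤ 0): A: 0.201511; B: 0.2401; C: 0.
By total probability, P(X ≤ 0) = 0.32·0.201511 + 0.48·0.2401 + 0.2·0 = 0.179732.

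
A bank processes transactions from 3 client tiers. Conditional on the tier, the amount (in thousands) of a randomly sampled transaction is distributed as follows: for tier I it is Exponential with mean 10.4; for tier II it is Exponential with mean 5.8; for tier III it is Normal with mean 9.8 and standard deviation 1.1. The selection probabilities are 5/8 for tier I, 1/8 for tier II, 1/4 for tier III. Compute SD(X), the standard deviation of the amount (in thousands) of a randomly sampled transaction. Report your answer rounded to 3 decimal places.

Per component, I: μ=10.4, E[X²]=216.32; II: μ=5.8, E[X²]=67.28; III: μ=9.8, E[X²]=97.25.
E[X] = 0.625·10.4 + 0.125·5.8 + 0.25·9.8 = 9.675.
E[X²] = 0.625·216.32 + 0.125·67.28 + 0.25·97.25 = 167.923.
Var(X) = E[X²] − (E[X])² = 167.923 − 93.6056 = 74.3169.
SD(X) = √74.3169 = 8.62072.

8.621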